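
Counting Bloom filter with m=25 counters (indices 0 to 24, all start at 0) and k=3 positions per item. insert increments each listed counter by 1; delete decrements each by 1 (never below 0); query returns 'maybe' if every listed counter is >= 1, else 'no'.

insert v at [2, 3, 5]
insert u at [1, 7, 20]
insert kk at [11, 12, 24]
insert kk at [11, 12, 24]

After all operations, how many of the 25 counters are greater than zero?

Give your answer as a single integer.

Answer: 9

Derivation:
Step 1: insert v at [2, 3, 5] -> counters=[0,0,1,1,0,1,0,0,0,0,0,0,0,0,0,0,0,0,0,0,0,0,0,0,0]
Step 2: insert u at [1, 7, 20] -> counters=[0,1,1,1,0,1,0,1,0,0,0,0,0,0,0,0,0,0,0,0,1,0,0,0,0]
Step 3: insert kk at [11, 12, 24] -> counters=[0,1,1,1,0,1,0,1,0,0,0,1,1,0,0,0,0,0,0,0,1,0,0,0,1]
Step 4: insert kk at [11, 12, 24] -> counters=[0,1,1,1,0,1,0,1,0,0,0,2,2,0,0,0,0,0,0,0,1,0,0,0,2]
Final counters=[0,1,1,1,0,1,0,1,0,0,0,2,2,0,0,0,0,0,0,0,1,0,0,0,2] -> 9 nonzero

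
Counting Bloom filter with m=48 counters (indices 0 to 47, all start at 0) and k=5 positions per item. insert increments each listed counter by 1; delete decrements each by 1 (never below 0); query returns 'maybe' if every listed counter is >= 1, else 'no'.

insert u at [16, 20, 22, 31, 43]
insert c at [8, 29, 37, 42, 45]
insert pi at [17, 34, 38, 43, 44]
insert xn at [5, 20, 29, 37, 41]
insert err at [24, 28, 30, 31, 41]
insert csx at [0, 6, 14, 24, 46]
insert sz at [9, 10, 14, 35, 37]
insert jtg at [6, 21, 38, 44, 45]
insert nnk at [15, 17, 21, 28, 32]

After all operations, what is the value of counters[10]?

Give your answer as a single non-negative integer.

Answer: 1

Derivation:
Step 1: insert u at [16, 20, 22, 31, 43] -> counters=[0,0,0,0,0,0,0,0,0,0,0,0,0,0,0,0,1,0,0,0,1,0,1,0,0,0,0,0,0,0,0,1,0,0,0,0,0,0,0,0,0,0,0,1,0,0,0,0]
Step 2: insert c at [8, 29, 37, 42, 45] -> counters=[0,0,0,0,0,0,0,0,1,0,0,0,0,0,0,0,1,0,0,0,1,0,1,0,0,0,0,0,0,1,0,1,0,0,0,0,0,1,0,0,0,0,1,1,0,1,0,0]
Step 3: insert pi at [17, 34, 38, 43, 44] -> counters=[0,0,0,0,0,0,0,0,1,0,0,0,0,0,0,0,1,1,0,0,1,0,1,0,0,0,0,0,0,1,0,1,0,0,1,0,0,1,1,0,0,0,1,2,1,1,0,0]
Step 4: insert xn at [5, 20, 29, 37, 41] -> counters=[0,0,0,0,0,1,0,0,1,0,0,0,0,0,0,0,1,1,0,0,2,0,1,0,0,0,0,0,0,2,0,1,0,0,1,0,0,2,1,0,0,1,1,2,1,1,0,0]
Step 5: insert err at [24, 28, 30, 31, 41] -> counters=[0,0,0,0,0,1,0,0,1,0,0,0,0,0,0,0,1,1,0,0,2,0,1,0,1,0,0,0,1,2,1,2,0,0,1,0,0,2,1,0,0,2,1,2,1,1,0,0]
Step 6: insert csx at [0, 6, 14, 24, 46] -> counters=[1,0,0,0,0,1,1,0,1,0,0,0,0,0,1,0,1,1,0,0,2,0,1,0,2,0,0,0,1,2,1,2,0,0,1,0,0,2,1,0,0,2,1,2,1,1,1,0]
Step 7: insert sz at [9, 10, 14, 35, 37] -> counters=[1,0,0,0,0,1,1,0,1,1,1,0,0,0,2,0,1,1,0,0,2,0,1,0,2,0,0,0,1,2,1,2,0,0,1,1,0,3,1,0,0,2,1,2,1,1,1,0]
Step 8: insert jtg at [6, 21, 38, 44, 45] -> counters=[1,0,0,0,0,1,2,0,1,1,1,0,0,0,2,0,1,1,0,0,2,1,1,0,2,0,0,0,1,2,1,2,0,0,1,1,0,3,2,0,0,2,1,2,2,2,1,0]
Step 9: insert nnk at [15, 17, 21, 28, 32] -> counters=[1,0,0,0,0,1,2,0,1,1,1,0,0,0,2,1,1,2,0,0,2,2,1,0,2,0,0,0,2,2,1,2,1,0,1,1,0,3,2,0,0,2,1,2,2,2,1,0]
Final counters=[1,0,0,0,0,1,2,0,1,1,1,0,0,0,2,1,1,2,0,0,2,2,1,0,2,0,0,0,2,2,1,2,1,0,1,1,0,3,2,0,0,2,1,2,2,2,1,0] -> counters[10]=1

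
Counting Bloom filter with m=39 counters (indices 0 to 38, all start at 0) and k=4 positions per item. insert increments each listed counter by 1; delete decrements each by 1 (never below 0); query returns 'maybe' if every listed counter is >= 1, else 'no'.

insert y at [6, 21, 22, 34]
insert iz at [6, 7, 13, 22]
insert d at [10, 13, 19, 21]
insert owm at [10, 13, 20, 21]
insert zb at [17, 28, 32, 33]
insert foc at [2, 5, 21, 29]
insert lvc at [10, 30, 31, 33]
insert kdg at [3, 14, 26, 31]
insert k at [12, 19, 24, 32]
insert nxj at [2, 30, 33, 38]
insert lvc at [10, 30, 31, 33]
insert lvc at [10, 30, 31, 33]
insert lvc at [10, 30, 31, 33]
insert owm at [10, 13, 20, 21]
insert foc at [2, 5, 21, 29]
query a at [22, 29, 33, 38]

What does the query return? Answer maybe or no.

Answer: maybe

Derivation:
Step 1: insert y at [6, 21, 22, 34] -> counters=[0,0,0,0,0,0,1,0,0,0,0,0,0,0,0,0,0,0,0,0,0,1,1,0,0,0,0,0,0,0,0,0,0,0,1,0,0,0,0]
Step 2: insert iz at [6, 7, 13, 22] -> counters=[0,0,0,0,0,0,2,1,0,0,0,0,0,1,0,0,0,0,0,0,0,1,2,0,0,0,0,0,0,0,0,0,0,0,1,0,0,0,0]
Step 3: insert d at [10, 13, 19, 21] -> counters=[0,0,0,0,0,0,2,1,0,0,1,0,0,2,0,0,0,0,0,1,0,2,2,0,0,0,0,0,0,0,0,0,0,0,1,0,0,0,0]
Step 4: insert owm at [10, 13, 20, 21] -> counters=[0,0,0,0,0,0,2,1,0,0,2,0,0,3,0,0,0,0,0,1,1,3,2,0,0,0,0,0,0,0,0,0,0,0,1,0,0,0,0]
Step 5: insert zb at [17, 28, 32, 33] -> counters=[0,0,0,0,0,0,2,1,0,0,2,0,0,3,0,0,0,1,0,1,1,3,2,0,0,0,0,0,1,0,0,0,1,1,1,0,0,0,0]
Step 6: insert foc at [2, 5, 21, 29] -> counters=[0,0,1,0,0,1,2,1,0,0,2,0,0,3,0,0,0,1,0,1,1,4,2,0,0,0,0,0,1,1,0,0,1,1,1,0,0,0,0]
Step 7: insert lvc at [10, 30, 31, 33] -> counters=[0,0,1,0,0,1,2,1,0,0,3,0,0,3,0,0,0,1,0,1,1,4,2,0,0,0,0,0,1,1,1,1,1,2,1,0,0,0,0]
Step 8: insert kdg at [3, 14, 26, 31] -> counters=[0,0,1,1,0,1,2,1,0,0,3,0,0,3,1,0,0,1,0,1,1,4,2,0,0,0,1,0,1,1,1,2,1,2,1,0,0,0,0]
Step 9: insert k at [12, 19, 24, 32] -> counters=[0,0,1,1,0,1,2,1,0,0,3,0,1,3,1,0,0,1,0,2,1,4,2,0,1,0,1,0,1,1,1,2,2,2,1,0,0,0,0]
Step 10: insert nxj at [2, 30, 33, 38] -> counters=[0,0,2,1,0,1,2,1,0,0,3,0,1,3,1,0,0,1,0,2,1,4,2,0,1,0,1,0,1,1,2,2,2,3,1,0,0,0,1]
Step 11: insert lvc at [10, 30, 31, 33] -> counters=[0,0,2,1,0,1,2,1,0,0,4,0,1,3,1,0,0,1,0,2,1,4,2,0,1,0,1,0,1,1,3,3,2,4,1,0,0,0,1]
Step 12: insert lvc at [10, 30, 31, 33] -> counters=[0,0,2,1,0,1,2,1,0,0,5,0,1,3,1,0,0,1,0,2,1,4,2,0,1,0,1,0,1,1,4,4,2,5,1,0,0,0,1]
Step 13: insert lvc at [10, 30, 31, 33] -> counters=[0,0,2,1,0,1,2,1,0,0,6,0,1,3,1,0,0,1,0,2,1,4,2,0,1,0,1,0,1,1,5,5,2,6,1,0,0,0,1]
Step 14: insert owm at [10, 13, 20, 21] -> counters=[0,0,2,1,0,1,2,1,0,0,7,0,1,4,1,0,0,1,0,2,2,5,2,0,1,0,1,0,1,1,5,5,2,6,1,0,0,0,1]
Step 15: insert foc at [2, 5, 21, 29] -> counters=[0,0,3,1,0,2,2,1,0,0,7,0,1,4,1,0,0,1,0,2,2,6,2,0,1,0,1,0,1,2,5,5,2,6,1,0,0,0,1]
Query a: check counters[22]=2 counters[29]=2 counters[33]=6 counters[38]=1 -> maybe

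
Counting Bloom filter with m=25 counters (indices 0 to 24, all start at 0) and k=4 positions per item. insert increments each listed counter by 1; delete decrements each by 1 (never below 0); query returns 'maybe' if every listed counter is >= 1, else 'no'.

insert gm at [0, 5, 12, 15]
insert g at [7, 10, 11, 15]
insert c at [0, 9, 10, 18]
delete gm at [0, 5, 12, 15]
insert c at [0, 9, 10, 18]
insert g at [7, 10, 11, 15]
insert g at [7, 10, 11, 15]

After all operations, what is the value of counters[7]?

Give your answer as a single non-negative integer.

Answer: 3

Derivation:
Step 1: insert gm at [0, 5, 12, 15] -> counters=[1,0,0,0,0,1,0,0,0,0,0,0,1,0,0,1,0,0,0,0,0,0,0,0,0]
Step 2: insert g at [7, 10, 11, 15] -> counters=[1,0,0,0,0,1,0,1,0,0,1,1,1,0,0,2,0,0,0,0,0,0,0,0,0]
Step 3: insert c at [0, 9, 10, 18] -> counters=[2,0,0,0,0,1,0,1,0,1,2,1,1,0,0,2,0,0,1,0,0,0,0,0,0]
Step 4: delete gm at [0, 5, 12, 15] -> counters=[1,0,0,0,0,0,0,1,0,1,2,1,0,0,0,1,0,0,1,0,0,0,0,0,0]
Step 5: insert c at [0, 9, 10, 18] -> counters=[2,0,0,0,0,0,0,1,0,2,3,1,0,0,0,1,0,0,2,0,0,0,0,0,0]
Step 6: insert g at [7, 10, 11, 15] -> counters=[2,0,0,0,0,0,0,2,0,2,4,2,0,0,0,2,0,0,2,0,0,0,0,0,0]
Step 7: insert g at [7, 10, 11, 15] -> counters=[2,0,0,0,0,0,0,3,0,2,5,3,0,0,0,3,0,0,2,0,0,0,0,0,0]
Final counters=[2,0,0,0,0,0,0,3,0,2,5,3,0,0,0,3,0,0,2,0,0,0,0,0,0] -> counters[7]=3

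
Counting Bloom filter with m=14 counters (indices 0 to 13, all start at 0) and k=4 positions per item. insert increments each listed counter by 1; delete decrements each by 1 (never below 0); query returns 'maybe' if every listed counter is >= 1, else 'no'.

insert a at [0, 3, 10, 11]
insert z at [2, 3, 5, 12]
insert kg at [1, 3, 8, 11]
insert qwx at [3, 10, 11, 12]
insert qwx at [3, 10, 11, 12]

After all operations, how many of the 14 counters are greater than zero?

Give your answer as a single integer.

Step 1: insert a at [0, 3, 10, 11] -> counters=[1,0,0,1,0,0,0,0,0,0,1,1,0,0]
Step 2: insert z at [2, 3, 5, 12] -> counters=[1,0,1,2,0,1,0,0,0,0,1,1,1,0]
Step 3: insert kg at [1, 3, 8, 11] -> counters=[1,1,1,3,0,1,0,0,1,0,1,2,1,0]
Step 4: insert qwx at [3, 10, 11, 12] -> counters=[1,1,1,4,0,1,0,0,1,0,2,3,2,0]
Step 5: insert qwx at [3, 10, 11, 12] -> counters=[1,1,1,5,0,1,0,0,1,0,3,4,3,0]
Final counters=[1,1,1,5,0,1,0,0,1,0,3,4,3,0] -> 9 nonzero

Answer: 9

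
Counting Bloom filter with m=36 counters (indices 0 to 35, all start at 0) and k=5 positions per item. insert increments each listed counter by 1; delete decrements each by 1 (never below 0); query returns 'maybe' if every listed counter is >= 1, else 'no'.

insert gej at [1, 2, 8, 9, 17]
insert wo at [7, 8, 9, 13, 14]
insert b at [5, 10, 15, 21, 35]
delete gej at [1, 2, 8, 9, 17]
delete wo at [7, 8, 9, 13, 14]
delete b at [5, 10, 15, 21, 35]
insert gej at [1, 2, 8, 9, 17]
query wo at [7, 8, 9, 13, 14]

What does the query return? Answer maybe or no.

Step 1: insert gej at [1, 2, 8, 9, 17] -> counters=[0,1,1,0,0,0,0,0,1,1,0,0,0,0,0,0,0,1,0,0,0,0,0,0,0,0,0,0,0,0,0,0,0,0,0,0]
Step 2: insert wo at [7, 8, 9, 13, 14] -> counters=[0,1,1,0,0,0,0,1,2,2,0,0,0,1,1,0,0,1,0,0,0,0,0,0,0,0,0,0,0,0,0,0,0,0,0,0]
Step 3: insert b at [5, 10, 15, 21, 35] -> counters=[0,1,1,0,0,1,0,1,2,2,1,0,0,1,1,1,0,1,0,0,0,1,0,0,0,0,0,0,0,0,0,0,0,0,0,1]
Step 4: delete gej at [1, 2, 8, 9, 17] -> counters=[0,0,0,0,0,1,0,1,1,1,1,0,0,1,1,1,0,0,0,0,0,1,0,0,0,0,0,0,0,0,0,0,0,0,0,1]
Step 5: delete wo at [7, 8, 9, 13, 14] -> counters=[0,0,0,0,0,1,0,0,0,0,1,0,0,0,0,1,0,0,0,0,0,1,0,0,0,0,0,0,0,0,0,0,0,0,0,1]
Step 6: delete b at [5, 10, 15, 21, 35] -> counters=[0,0,0,0,0,0,0,0,0,0,0,0,0,0,0,0,0,0,0,0,0,0,0,0,0,0,0,0,0,0,0,0,0,0,0,0]
Step 7: insert gej at [1, 2, 8, 9, 17] -> counters=[0,1,1,0,0,0,0,0,1,1,0,0,0,0,0,0,0,1,0,0,0,0,0,0,0,0,0,0,0,0,0,0,0,0,0,0]
Query wo: check counters[7]=0 counters[8]=1 counters[9]=1 counters[13]=0 counters[14]=0 -> no

Answer: no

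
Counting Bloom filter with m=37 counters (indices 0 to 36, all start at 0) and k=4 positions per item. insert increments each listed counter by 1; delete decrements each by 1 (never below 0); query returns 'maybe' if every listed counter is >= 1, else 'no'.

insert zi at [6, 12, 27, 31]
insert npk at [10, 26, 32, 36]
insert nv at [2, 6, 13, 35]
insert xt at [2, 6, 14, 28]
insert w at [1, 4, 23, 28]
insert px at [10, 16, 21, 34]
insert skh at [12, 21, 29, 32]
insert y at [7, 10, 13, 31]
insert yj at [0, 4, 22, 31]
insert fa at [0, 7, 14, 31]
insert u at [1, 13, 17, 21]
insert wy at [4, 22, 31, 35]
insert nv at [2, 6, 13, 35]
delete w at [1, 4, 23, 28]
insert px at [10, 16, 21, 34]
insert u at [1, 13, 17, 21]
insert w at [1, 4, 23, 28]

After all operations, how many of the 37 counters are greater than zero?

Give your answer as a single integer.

Step 1: insert zi at [6, 12, 27, 31] -> counters=[0,0,0,0,0,0,1,0,0,0,0,0,1,0,0,0,0,0,0,0,0,0,0,0,0,0,0,1,0,0,0,1,0,0,0,0,0]
Step 2: insert npk at [10, 26, 32, 36] -> counters=[0,0,0,0,0,0,1,0,0,0,1,0,1,0,0,0,0,0,0,0,0,0,0,0,0,0,1,1,0,0,0,1,1,0,0,0,1]
Step 3: insert nv at [2, 6, 13, 35] -> counters=[0,0,1,0,0,0,2,0,0,0,1,0,1,1,0,0,0,0,0,0,0,0,0,0,0,0,1,1,0,0,0,1,1,0,0,1,1]
Step 4: insert xt at [2, 6, 14, 28] -> counters=[0,0,2,0,0,0,3,0,0,0,1,0,1,1,1,0,0,0,0,0,0,0,0,0,0,0,1,1,1,0,0,1,1,0,0,1,1]
Step 5: insert w at [1, 4, 23, 28] -> counters=[0,1,2,0,1,0,3,0,0,0,1,0,1,1,1,0,0,0,0,0,0,0,0,1,0,0,1,1,2,0,0,1,1,0,0,1,1]
Step 6: insert px at [10, 16, 21, 34] -> counters=[0,1,2,0,1,0,3,0,0,0,2,0,1,1,1,0,1,0,0,0,0,1,0,1,0,0,1,1,2,0,0,1,1,0,1,1,1]
Step 7: insert skh at [12, 21, 29, 32] -> counters=[0,1,2,0,1,0,3,0,0,0,2,0,2,1,1,0,1,0,0,0,0,2,0,1,0,0,1,1,2,1,0,1,2,0,1,1,1]
Step 8: insert y at [7, 10, 13, 31] -> counters=[0,1,2,0,1,0,3,1,0,0,3,0,2,2,1,0,1,0,0,0,0,2,0,1,0,0,1,1,2,1,0,2,2,0,1,1,1]
Step 9: insert yj at [0, 4, 22, 31] -> counters=[1,1,2,0,2,0,3,1,0,0,3,0,2,2,1,0,1,0,0,0,0,2,1,1,0,0,1,1,2,1,0,3,2,0,1,1,1]
Step 10: insert fa at [0, 7, 14, 31] -> counters=[2,1,2,0,2,0,3,2,0,0,3,0,2,2,2,0,1,0,0,0,0,2,1,1,0,0,1,1,2,1,0,4,2,0,1,1,1]
Step 11: insert u at [1, 13, 17, 21] -> counters=[2,2,2,0,2,0,3,2,0,0,3,0,2,3,2,0,1,1,0,0,0,3,1,1,0,0,1,1,2,1,0,4,2,0,1,1,1]
Step 12: insert wy at [4, 22, 31, 35] -> counters=[2,2,2,0,3,0,3,2,0,0,3,0,2,3,2,0,1,1,0,0,0,3,2,1,0,0,1,1,2,1,0,5,2,0,1,2,1]
Step 13: insert nv at [2, 6, 13, 35] -> counters=[2,2,3,0,3,0,4,2,0,0,3,0,2,4,2,0,1,1,0,0,0,3,2,1,0,0,1,1,2,1,0,5,2,0,1,3,1]
Step 14: delete w at [1, 4, 23, 28] -> counters=[2,1,3,0,2,0,4,2,0,0,3,0,2,4,2,0,1,1,0,0,0,3,2,0,0,0,1,1,1,1,0,5,2,0,1,3,1]
Step 15: insert px at [10, 16, 21, 34] -> counters=[2,1,3,0,2,0,4,2,0,0,4,0,2,4,2,0,2,1,0,0,0,4,2,0,0,0,1,1,1,1,0,5,2,0,2,3,1]
Step 16: insert u at [1, 13, 17, 21] -> counters=[2,2,3,0,2,0,4,2,0,0,4,0,2,5,2,0,2,2,0,0,0,5,2,0,0,0,1,1,1,1,0,5,2,0,2,3,1]
Step 17: insert w at [1, 4, 23, 28] -> counters=[2,3,3,0,3,0,4,2,0,0,4,0,2,5,2,0,2,2,0,0,0,5,2,1,0,0,1,1,2,1,0,5,2,0,2,3,1]
Final counters=[2,3,3,0,3,0,4,2,0,0,4,0,2,5,2,0,2,2,0,0,0,5,2,1,0,0,1,1,2,1,0,5,2,0,2,3,1] -> 24 nonzero

Answer: 24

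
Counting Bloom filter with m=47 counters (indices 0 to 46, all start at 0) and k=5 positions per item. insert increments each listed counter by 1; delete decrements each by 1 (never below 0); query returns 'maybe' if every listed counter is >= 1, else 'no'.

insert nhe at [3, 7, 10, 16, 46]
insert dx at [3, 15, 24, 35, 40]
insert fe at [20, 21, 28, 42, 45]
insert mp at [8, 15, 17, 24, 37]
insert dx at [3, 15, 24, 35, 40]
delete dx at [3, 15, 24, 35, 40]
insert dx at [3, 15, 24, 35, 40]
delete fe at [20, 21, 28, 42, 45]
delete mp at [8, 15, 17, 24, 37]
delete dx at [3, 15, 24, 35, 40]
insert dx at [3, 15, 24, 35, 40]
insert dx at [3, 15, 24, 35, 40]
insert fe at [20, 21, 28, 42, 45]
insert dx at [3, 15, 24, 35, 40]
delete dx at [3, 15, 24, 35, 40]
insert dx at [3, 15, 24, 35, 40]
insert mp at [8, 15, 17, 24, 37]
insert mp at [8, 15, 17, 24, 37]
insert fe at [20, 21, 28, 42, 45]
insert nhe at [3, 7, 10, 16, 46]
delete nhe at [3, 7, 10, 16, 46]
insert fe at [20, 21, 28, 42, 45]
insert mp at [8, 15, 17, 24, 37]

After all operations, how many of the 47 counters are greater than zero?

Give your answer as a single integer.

Answer: 17

Derivation:
Step 1: insert nhe at [3, 7, 10, 16, 46] -> counters=[0,0,0,1,0,0,0,1,0,0,1,0,0,0,0,0,1,0,0,0,0,0,0,0,0,0,0,0,0,0,0,0,0,0,0,0,0,0,0,0,0,0,0,0,0,0,1]
Step 2: insert dx at [3, 15, 24, 35, 40] -> counters=[0,0,0,2,0,0,0,1,0,0,1,0,0,0,0,1,1,0,0,0,0,0,0,0,1,0,0,0,0,0,0,0,0,0,0,1,0,0,0,0,1,0,0,0,0,0,1]
Step 3: insert fe at [20, 21, 28, 42, 45] -> counters=[0,0,0,2,0,0,0,1,0,0,1,0,0,0,0,1,1,0,0,0,1,1,0,0,1,0,0,0,1,0,0,0,0,0,0,1,0,0,0,0,1,0,1,0,0,1,1]
Step 4: insert mp at [8, 15, 17, 24, 37] -> counters=[0,0,0,2,0,0,0,1,1,0,1,0,0,0,0,2,1,1,0,0,1,1,0,0,2,0,0,0,1,0,0,0,0,0,0,1,0,1,0,0,1,0,1,0,0,1,1]
Step 5: insert dx at [3, 15, 24, 35, 40] -> counters=[0,0,0,3,0,0,0,1,1,0,1,0,0,0,0,3,1,1,0,0,1,1,0,0,3,0,0,0,1,0,0,0,0,0,0,2,0,1,0,0,2,0,1,0,0,1,1]
Step 6: delete dx at [3, 15, 24, 35, 40] -> counters=[0,0,0,2,0,0,0,1,1,0,1,0,0,0,0,2,1,1,0,0,1,1,0,0,2,0,0,0,1,0,0,0,0,0,0,1,0,1,0,0,1,0,1,0,0,1,1]
Step 7: insert dx at [3, 15, 24, 35, 40] -> counters=[0,0,0,3,0,0,0,1,1,0,1,0,0,0,0,3,1,1,0,0,1,1,0,0,3,0,0,0,1,0,0,0,0,0,0,2,0,1,0,0,2,0,1,0,0,1,1]
Step 8: delete fe at [20, 21, 28, 42, 45] -> counters=[0,0,0,3,0,0,0,1,1,0,1,0,0,0,0,3,1,1,0,0,0,0,0,0,3,0,0,0,0,0,0,0,0,0,0,2,0,1,0,0,2,0,0,0,0,0,1]
Step 9: delete mp at [8, 15, 17, 24, 37] -> counters=[0,0,0,3,0,0,0,1,0,0,1,0,0,0,0,2,1,0,0,0,0,0,0,0,2,0,0,0,0,0,0,0,0,0,0,2,0,0,0,0,2,0,0,0,0,0,1]
Step 10: delete dx at [3, 15, 24, 35, 40] -> counters=[0,0,0,2,0,0,0,1,0,0,1,0,0,0,0,1,1,0,0,0,0,0,0,0,1,0,0,0,0,0,0,0,0,0,0,1,0,0,0,0,1,0,0,0,0,0,1]
Step 11: insert dx at [3, 15, 24, 35, 40] -> counters=[0,0,0,3,0,0,0,1,0,0,1,0,0,0,0,2,1,0,0,0,0,0,0,0,2,0,0,0,0,0,0,0,0,0,0,2,0,0,0,0,2,0,0,0,0,0,1]
Step 12: insert dx at [3, 15, 24, 35, 40] -> counters=[0,0,0,4,0,0,0,1,0,0,1,0,0,0,0,3,1,0,0,0,0,0,0,0,3,0,0,0,0,0,0,0,0,0,0,3,0,0,0,0,3,0,0,0,0,0,1]
Step 13: insert fe at [20, 21, 28, 42, 45] -> counters=[0,0,0,4,0,0,0,1,0,0,1,0,0,0,0,3,1,0,0,0,1,1,0,0,3,0,0,0,1,0,0,0,0,0,0,3,0,0,0,0,3,0,1,0,0,1,1]
Step 14: insert dx at [3, 15, 24, 35, 40] -> counters=[0,0,0,5,0,0,0,1,0,0,1,0,0,0,0,4,1,0,0,0,1,1,0,0,4,0,0,0,1,0,0,0,0,0,0,4,0,0,0,0,4,0,1,0,0,1,1]
Step 15: delete dx at [3, 15, 24, 35, 40] -> counters=[0,0,0,4,0,0,0,1,0,0,1,0,0,0,0,3,1,0,0,0,1,1,0,0,3,0,0,0,1,0,0,0,0,0,0,3,0,0,0,0,3,0,1,0,0,1,1]
Step 16: insert dx at [3, 15, 24, 35, 40] -> counters=[0,0,0,5,0,0,0,1,0,0,1,0,0,0,0,4,1,0,0,0,1,1,0,0,4,0,0,0,1,0,0,0,0,0,0,4,0,0,0,0,4,0,1,0,0,1,1]
Step 17: insert mp at [8, 15, 17, 24, 37] -> counters=[0,0,0,5,0,0,0,1,1,0,1,0,0,0,0,5,1,1,0,0,1,1,0,0,5,0,0,0,1,0,0,0,0,0,0,4,0,1,0,0,4,0,1,0,0,1,1]
Step 18: insert mp at [8, 15, 17, 24, 37] -> counters=[0,0,0,5,0,0,0,1,2,0,1,0,0,0,0,6,1,2,0,0,1,1,0,0,6,0,0,0,1,0,0,0,0,0,0,4,0,2,0,0,4,0,1,0,0,1,1]
Step 19: insert fe at [20, 21, 28, 42, 45] -> counters=[0,0,0,5,0,0,0,1,2,0,1,0,0,0,0,6,1,2,0,0,2,2,0,0,6,0,0,0,2,0,0,0,0,0,0,4,0,2,0,0,4,0,2,0,0,2,1]
Step 20: insert nhe at [3, 7, 10, 16, 46] -> counters=[0,0,0,6,0,0,0,2,2,0,2,0,0,0,0,6,2,2,0,0,2,2,0,0,6,0,0,0,2,0,0,0,0,0,0,4,0,2,0,0,4,0,2,0,0,2,2]
Step 21: delete nhe at [3, 7, 10, 16, 46] -> counters=[0,0,0,5,0,0,0,1,2,0,1,0,0,0,0,6,1,2,0,0,2,2,0,0,6,0,0,0,2,0,0,0,0,0,0,4,0,2,0,0,4,0,2,0,0,2,1]
Step 22: insert fe at [20, 21, 28, 42, 45] -> counters=[0,0,0,5,0,0,0,1,2,0,1,0,0,0,0,6,1,2,0,0,3,3,0,0,6,0,0,0,3,0,0,0,0,0,0,4,0,2,0,0,4,0,3,0,0,3,1]
Step 23: insert mp at [8, 15, 17, 24, 37] -> counters=[0,0,0,5,0,0,0,1,3,0,1,0,0,0,0,7,1,3,0,0,3,3,0,0,7,0,0,0,3,0,0,0,0,0,0,4,0,3,0,0,4,0,3,0,0,3,1]
Final counters=[0,0,0,5,0,0,0,1,3,0,1,0,0,0,0,7,1,3,0,0,3,3,0,0,7,0,0,0,3,0,0,0,0,0,0,4,0,3,0,0,4,0,3,0,0,3,1] -> 17 nonzero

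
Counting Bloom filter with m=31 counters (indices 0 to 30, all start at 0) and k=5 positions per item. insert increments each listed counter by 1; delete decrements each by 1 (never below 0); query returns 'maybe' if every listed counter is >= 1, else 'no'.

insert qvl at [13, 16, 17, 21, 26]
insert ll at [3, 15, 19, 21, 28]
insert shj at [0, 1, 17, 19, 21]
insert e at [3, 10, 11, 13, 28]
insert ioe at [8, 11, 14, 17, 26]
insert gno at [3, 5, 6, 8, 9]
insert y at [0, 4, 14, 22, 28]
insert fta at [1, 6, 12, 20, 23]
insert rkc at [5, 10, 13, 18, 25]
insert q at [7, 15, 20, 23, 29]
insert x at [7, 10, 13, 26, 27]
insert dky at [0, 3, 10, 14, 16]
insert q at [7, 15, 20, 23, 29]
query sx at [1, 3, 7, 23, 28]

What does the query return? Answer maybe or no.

Step 1: insert qvl at [13, 16, 17, 21, 26] -> counters=[0,0,0,0,0,0,0,0,0,0,0,0,0,1,0,0,1,1,0,0,0,1,0,0,0,0,1,0,0,0,0]
Step 2: insert ll at [3, 15, 19, 21, 28] -> counters=[0,0,0,1,0,0,0,0,0,0,0,0,0,1,0,1,1,1,0,1,0,2,0,0,0,0,1,0,1,0,0]
Step 3: insert shj at [0, 1, 17, 19, 21] -> counters=[1,1,0,1,0,0,0,0,0,0,0,0,0,1,0,1,1,2,0,2,0,3,0,0,0,0,1,0,1,0,0]
Step 4: insert e at [3, 10, 11, 13, 28] -> counters=[1,1,0,2,0,0,0,0,0,0,1,1,0,2,0,1,1,2,0,2,0,3,0,0,0,0,1,0,2,0,0]
Step 5: insert ioe at [8, 11, 14, 17, 26] -> counters=[1,1,0,2,0,0,0,0,1,0,1,2,0,2,1,1,1,3,0,2,0,3,0,0,0,0,2,0,2,0,0]
Step 6: insert gno at [3, 5, 6, 8, 9] -> counters=[1,1,0,3,0,1,1,0,2,1,1,2,0,2,1,1,1,3,0,2,0,3,0,0,0,0,2,0,2,0,0]
Step 7: insert y at [0, 4, 14, 22, 28] -> counters=[2,1,0,3,1,1,1,0,2,1,1,2,0,2,2,1,1,3,0,2,0,3,1,0,0,0,2,0,3,0,0]
Step 8: insert fta at [1, 6, 12, 20, 23] -> counters=[2,2,0,3,1,1,2,0,2,1,1,2,1,2,2,1,1,3,0,2,1,3,1,1,0,0,2,0,3,0,0]
Step 9: insert rkc at [5, 10, 13, 18, 25] -> counters=[2,2,0,3,1,2,2,0,2,1,2,2,1,3,2,1,1,3,1,2,1,3,1,1,0,1,2,0,3,0,0]
Step 10: insert q at [7, 15, 20, 23, 29] -> counters=[2,2,0,3,1,2,2,1,2,1,2,2,1,3,2,2,1,3,1,2,2,3,1,2,0,1,2,0,3,1,0]
Step 11: insert x at [7, 10, 13, 26, 27] -> counters=[2,2,0,3,1,2,2,2,2,1,3,2,1,4,2,2,1,3,1,2,2,3,1,2,0,1,3,1,3,1,0]
Step 12: insert dky at [0, 3, 10, 14, 16] -> counters=[3,2,0,4,1,2,2,2,2,1,4,2,1,4,3,2,2,3,1,2,2,3,1,2,0,1,3,1,3,1,0]
Step 13: insert q at [7, 15, 20, 23, 29] -> counters=[3,2,0,4,1,2,2,3,2,1,4,2,1,4,3,3,2,3,1,2,3,3,1,3,0,1,3,1,3,2,0]
Query sx: check counters[1]=2 counters[3]=4 counters[7]=3 counters[23]=3 counters[28]=3 -> maybe

Answer: maybe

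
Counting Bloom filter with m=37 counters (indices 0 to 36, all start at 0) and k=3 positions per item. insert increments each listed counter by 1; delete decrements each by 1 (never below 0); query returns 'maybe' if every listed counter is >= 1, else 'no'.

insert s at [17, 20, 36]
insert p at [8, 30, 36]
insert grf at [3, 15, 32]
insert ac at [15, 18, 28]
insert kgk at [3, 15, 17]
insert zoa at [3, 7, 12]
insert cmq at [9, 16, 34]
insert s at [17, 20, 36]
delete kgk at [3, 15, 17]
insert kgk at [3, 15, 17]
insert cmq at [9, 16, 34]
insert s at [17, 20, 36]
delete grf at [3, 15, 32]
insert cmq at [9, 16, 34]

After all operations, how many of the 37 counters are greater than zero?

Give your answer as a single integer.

Answer: 14

Derivation:
Step 1: insert s at [17, 20, 36] -> counters=[0,0,0,0,0,0,0,0,0,0,0,0,0,0,0,0,0,1,0,0,1,0,0,0,0,0,0,0,0,0,0,0,0,0,0,0,1]
Step 2: insert p at [8, 30, 36] -> counters=[0,0,0,0,0,0,0,0,1,0,0,0,0,0,0,0,0,1,0,0,1,0,0,0,0,0,0,0,0,0,1,0,0,0,0,0,2]
Step 3: insert grf at [3, 15, 32] -> counters=[0,0,0,1,0,0,0,0,1,0,0,0,0,0,0,1,0,1,0,0,1,0,0,0,0,0,0,0,0,0,1,0,1,0,0,0,2]
Step 4: insert ac at [15, 18, 28] -> counters=[0,0,0,1,0,0,0,0,1,0,0,0,0,0,0,2,0,1,1,0,1,0,0,0,0,0,0,0,1,0,1,0,1,0,0,0,2]
Step 5: insert kgk at [3, 15, 17] -> counters=[0,0,0,2,0,0,0,0,1,0,0,0,0,0,0,3,0,2,1,0,1,0,0,0,0,0,0,0,1,0,1,0,1,0,0,0,2]
Step 6: insert zoa at [3, 7, 12] -> counters=[0,0,0,3,0,0,0,1,1,0,0,0,1,0,0,3,0,2,1,0,1,0,0,0,0,0,0,0,1,0,1,0,1,0,0,0,2]
Step 7: insert cmq at [9, 16, 34] -> counters=[0,0,0,3,0,0,0,1,1,1,0,0,1,0,0,3,1,2,1,0,1,0,0,0,0,0,0,0,1,0,1,0,1,0,1,0,2]
Step 8: insert s at [17, 20, 36] -> counters=[0,0,0,3,0,0,0,1,1,1,0,0,1,0,0,3,1,3,1,0,2,0,0,0,0,0,0,0,1,0,1,0,1,0,1,0,3]
Step 9: delete kgk at [3, 15, 17] -> counters=[0,0,0,2,0,0,0,1,1,1,0,0,1,0,0,2,1,2,1,0,2,0,0,0,0,0,0,0,1,0,1,0,1,0,1,0,3]
Step 10: insert kgk at [3, 15, 17] -> counters=[0,0,0,3,0,0,0,1,1,1,0,0,1,0,0,3,1,3,1,0,2,0,0,0,0,0,0,0,1,0,1,0,1,0,1,0,3]
Step 11: insert cmq at [9, 16, 34] -> counters=[0,0,0,3,0,0,0,1,1,2,0,0,1,0,0,3,2,3,1,0,2,0,0,0,0,0,0,0,1,0,1,0,1,0,2,0,3]
Step 12: insert s at [17, 20, 36] -> counters=[0,0,0,3,0,0,0,1,1,2,0,0,1,0,0,3,2,4,1,0,3,0,0,0,0,0,0,0,1,0,1,0,1,0,2,0,4]
Step 13: delete grf at [3, 15, 32] -> counters=[0,0,0,2,0,0,0,1,1,2,0,0,1,0,0,2,2,4,1,0,3,0,0,0,0,0,0,0,1,0,1,0,0,0,2,0,4]
Step 14: insert cmq at [9, 16, 34] -> counters=[0,0,0,2,0,0,0,1,1,3,0,0,1,0,0,2,3,4,1,0,3,0,0,0,0,0,0,0,1,0,1,0,0,0,3,0,4]
Final counters=[0,0,0,2,0,0,0,1,1,3,0,0,1,0,0,2,3,4,1,0,3,0,0,0,0,0,0,0,1,0,1,0,0,0,3,0,4] -> 14 nonzero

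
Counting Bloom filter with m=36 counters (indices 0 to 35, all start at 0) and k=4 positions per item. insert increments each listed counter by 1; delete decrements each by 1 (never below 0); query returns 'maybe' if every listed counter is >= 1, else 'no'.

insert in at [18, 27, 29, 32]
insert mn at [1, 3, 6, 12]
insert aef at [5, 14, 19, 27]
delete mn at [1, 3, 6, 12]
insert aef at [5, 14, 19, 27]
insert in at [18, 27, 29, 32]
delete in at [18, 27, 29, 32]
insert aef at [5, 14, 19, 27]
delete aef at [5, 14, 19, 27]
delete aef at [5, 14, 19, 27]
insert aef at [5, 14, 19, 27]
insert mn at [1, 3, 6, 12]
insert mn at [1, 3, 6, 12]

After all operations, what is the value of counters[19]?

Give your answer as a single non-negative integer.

Answer: 2

Derivation:
Step 1: insert in at [18, 27, 29, 32] -> counters=[0,0,0,0,0,0,0,0,0,0,0,0,0,0,0,0,0,0,1,0,0,0,0,0,0,0,0,1,0,1,0,0,1,0,0,0]
Step 2: insert mn at [1, 3, 6, 12] -> counters=[0,1,0,1,0,0,1,0,0,0,0,0,1,0,0,0,0,0,1,0,0,0,0,0,0,0,0,1,0,1,0,0,1,0,0,0]
Step 3: insert aef at [5, 14, 19, 27] -> counters=[0,1,0,1,0,1,1,0,0,0,0,0,1,0,1,0,0,0,1,1,0,0,0,0,0,0,0,2,0,1,0,0,1,0,0,0]
Step 4: delete mn at [1, 3, 6, 12] -> counters=[0,0,0,0,0,1,0,0,0,0,0,0,0,0,1,0,0,0,1,1,0,0,0,0,0,0,0,2,0,1,0,0,1,0,0,0]
Step 5: insert aef at [5, 14, 19, 27] -> counters=[0,0,0,0,0,2,0,0,0,0,0,0,0,0,2,0,0,0,1,2,0,0,0,0,0,0,0,3,0,1,0,0,1,0,0,0]
Step 6: insert in at [18, 27, 29, 32] -> counters=[0,0,0,0,0,2,0,0,0,0,0,0,0,0,2,0,0,0,2,2,0,0,0,0,0,0,0,4,0,2,0,0,2,0,0,0]
Step 7: delete in at [18, 27, 29, 32] -> counters=[0,0,0,0,0,2,0,0,0,0,0,0,0,0,2,0,0,0,1,2,0,0,0,0,0,0,0,3,0,1,0,0,1,0,0,0]
Step 8: insert aef at [5, 14, 19, 27] -> counters=[0,0,0,0,0,3,0,0,0,0,0,0,0,0,3,0,0,0,1,3,0,0,0,0,0,0,0,4,0,1,0,0,1,0,0,0]
Step 9: delete aef at [5, 14, 19, 27] -> counters=[0,0,0,0,0,2,0,0,0,0,0,0,0,0,2,0,0,0,1,2,0,0,0,0,0,0,0,3,0,1,0,0,1,0,0,0]
Step 10: delete aef at [5, 14, 19, 27] -> counters=[0,0,0,0,0,1,0,0,0,0,0,0,0,0,1,0,0,0,1,1,0,0,0,0,0,0,0,2,0,1,0,0,1,0,0,0]
Step 11: insert aef at [5, 14, 19, 27] -> counters=[0,0,0,0,0,2,0,0,0,0,0,0,0,0,2,0,0,0,1,2,0,0,0,0,0,0,0,3,0,1,0,0,1,0,0,0]
Step 12: insert mn at [1, 3, 6, 12] -> counters=[0,1,0,1,0,2,1,0,0,0,0,0,1,0,2,0,0,0,1,2,0,0,0,0,0,0,0,3,0,1,0,0,1,0,0,0]
Step 13: insert mn at [1, 3, 6, 12] -> counters=[0,2,0,2,0,2,2,0,0,0,0,0,2,0,2,0,0,0,1,2,0,0,0,0,0,0,0,3,0,1,0,0,1,0,0,0]
Final counters=[0,2,0,2,0,2,2,0,0,0,0,0,2,0,2,0,0,0,1,2,0,0,0,0,0,0,0,3,0,1,0,0,1,0,0,0] -> counters[19]=2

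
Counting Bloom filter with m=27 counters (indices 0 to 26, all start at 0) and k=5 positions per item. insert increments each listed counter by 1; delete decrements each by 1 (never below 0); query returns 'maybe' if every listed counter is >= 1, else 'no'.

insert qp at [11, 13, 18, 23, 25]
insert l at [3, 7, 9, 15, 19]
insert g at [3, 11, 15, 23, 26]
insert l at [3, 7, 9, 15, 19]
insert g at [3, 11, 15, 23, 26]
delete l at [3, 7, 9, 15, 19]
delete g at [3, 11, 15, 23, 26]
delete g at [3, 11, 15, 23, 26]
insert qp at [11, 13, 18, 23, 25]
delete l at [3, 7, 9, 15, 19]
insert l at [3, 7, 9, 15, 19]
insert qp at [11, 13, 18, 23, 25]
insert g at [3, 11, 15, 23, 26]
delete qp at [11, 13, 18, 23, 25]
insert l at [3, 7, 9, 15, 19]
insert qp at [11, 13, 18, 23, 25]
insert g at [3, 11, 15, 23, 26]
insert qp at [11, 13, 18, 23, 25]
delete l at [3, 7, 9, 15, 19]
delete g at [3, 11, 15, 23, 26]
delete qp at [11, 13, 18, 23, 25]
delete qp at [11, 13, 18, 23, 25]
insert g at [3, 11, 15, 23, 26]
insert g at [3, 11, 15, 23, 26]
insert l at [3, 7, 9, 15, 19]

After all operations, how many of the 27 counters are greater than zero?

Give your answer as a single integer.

Answer: 11

Derivation:
Step 1: insert qp at [11, 13, 18, 23, 25] -> counters=[0,0,0,0,0,0,0,0,0,0,0,1,0,1,0,0,0,0,1,0,0,0,0,1,0,1,0]
Step 2: insert l at [3, 7, 9, 15, 19] -> counters=[0,0,0,1,0,0,0,1,0,1,0,1,0,1,0,1,0,0,1,1,0,0,0,1,0,1,0]
Step 3: insert g at [3, 11, 15, 23, 26] -> counters=[0,0,0,2,0,0,0,1,0,1,0,2,0,1,0,2,0,0,1,1,0,0,0,2,0,1,1]
Step 4: insert l at [3, 7, 9, 15, 19] -> counters=[0,0,0,3,0,0,0,2,0,2,0,2,0,1,0,3,0,0,1,2,0,0,0,2,0,1,1]
Step 5: insert g at [3, 11, 15, 23, 26] -> counters=[0,0,0,4,0,0,0,2,0,2,0,3,0,1,0,4,0,0,1,2,0,0,0,3,0,1,2]
Step 6: delete l at [3, 7, 9, 15, 19] -> counters=[0,0,0,3,0,0,0,1,0,1,0,3,0,1,0,3,0,0,1,1,0,0,0,3,0,1,2]
Step 7: delete g at [3, 11, 15, 23, 26] -> counters=[0,0,0,2,0,0,0,1,0,1,0,2,0,1,0,2,0,0,1,1,0,0,0,2,0,1,1]
Step 8: delete g at [3, 11, 15, 23, 26] -> counters=[0,0,0,1,0,0,0,1,0,1,0,1,0,1,0,1,0,0,1,1,0,0,0,1,0,1,0]
Step 9: insert qp at [11, 13, 18, 23, 25] -> counters=[0,0,0,1,0,0,0,1,0,1,0,2,0,2,0,1,0,0,2,1,0,0,0,2,0,2,0]
Step 10: delete l at [3, 7, 9, 15, 19] -> counters=[0,0,0,0,0,0,0,0,0,0,0,2,0,2,0,0,0,0,2,0,0,0,0,2,0,2,0]
Step 11: insert l at [3, 7, 9, 15, 19] -> counters=[0,0,0,1,0,0,0,1,0,1,0,2,0,2,0,1,0,0,2,1,0,0,0,2,0,2,0]
Step 12: insert qp at [11, 13, 18, 23, 25] -> counters=[0,0,0,1,0,0,0,1,0,1,0,3,0,3,0,1,0,0,3,1,0,0,0,3,0,3,0]
Step 13: insert g at [3, 11, 15, 23, 26] -> counters=[0,0,0,2,0,0,0,1,0,1,0,4,0,3,0,2,0,0,3,1,0,0,0,4,0,3,1]
Step 14: delete qp at [11, 13, 18, 23, 25] -> counters=[0,0,0,2,0,0,0,1,0,1,0,3,0,2,0,2,0,0,2,1,0,0,0,3,0,2,1]
Step 15: insert l at [3, 7, 9, 15, 19] -> counters=[0,0,0,3,0,0,0,2,0,2,0,3,0,2,0,3,0,0,2,2,0,0,0,3,0,2,1]
Step 16: insert qp at [11, 13, 18, 23, 25] -> counters=[0,0,0,3,0,0,0,2,0,2,0,4,0,3,0,3,0,0,3,2,0,0,0,4,0,3,1]
Step 17: insert g at [3, 11, 15, 23, 26] -> counters=[0,0,0,4,0,0,0,2,0,2,0,5,0,3,0,4,0,0,3,2,0,0,0,5,0,3,2]
Step 18: insert qp at [11, 13, 18, 23, 25] -> counters=[0,0,0,4,0,0,0,2,0,2,0,6,0,4,0,4,0,0,4,2,0,0,0,6,0,4,2]
Step 19: delete l at [3, 7, 9, 15, 19] -> counters=[0,0,0,3,0,0,0,1,0,1,0,6,0,4,0,3,0,0,4,1,0,0,0,6,0,4,2]
Step 20: delete g at [3, 11, 15, 23, 26] -> counters=[0,0,0,2,0,0,0,1,0,1,0,5,0,4,0,2,0,0,4,1,0,0,0,5,0,4,1]
Step 21: delete qp at [11, 13, 18, 23, 25] -> counters=[0,0,0,2,0,0,0,1,0,1,0,4,0,3,0,2,0,0,3,1,0,0,0,4,0,3,1]
Step 22: delete qp at [11, 13, 18, 23, 25] -> counters=[0,0,0,2,0,0,0,1,0,1,0,3,0,2,0,2,0,0,2,1,0,0,0,3,0,2,1]
Step 23: insert g at [3, 11, 15, 23, 26] -> counters=[0,0,0,3,0,0,0,1,0,1,0,4,0,2,0,3,0,0,2,1,0,0,0,4,0,2,2]
Step 24: insert g at [3, 11, 15, 23, 26] -> counters=[0,0,0,4,0,0,0,1,0,1,0,5,0,2,0,4,0,0,2,1,0,0,0,5,0,2,3]
Step 25: insert l at [3, 7, 9, 15, 19] -> counters=[0,0,0,5,0,0,0,2,0,2,0,5,0,2,0,5,0,0,2,2,0,0,0,5,0,2,3]
Final counters=[0,0,0,5,0,0,0,2,0,2,0,5,0,2,0,5,0,0,2,2,0,0,0,5,0,2,3] -> 11 nonzero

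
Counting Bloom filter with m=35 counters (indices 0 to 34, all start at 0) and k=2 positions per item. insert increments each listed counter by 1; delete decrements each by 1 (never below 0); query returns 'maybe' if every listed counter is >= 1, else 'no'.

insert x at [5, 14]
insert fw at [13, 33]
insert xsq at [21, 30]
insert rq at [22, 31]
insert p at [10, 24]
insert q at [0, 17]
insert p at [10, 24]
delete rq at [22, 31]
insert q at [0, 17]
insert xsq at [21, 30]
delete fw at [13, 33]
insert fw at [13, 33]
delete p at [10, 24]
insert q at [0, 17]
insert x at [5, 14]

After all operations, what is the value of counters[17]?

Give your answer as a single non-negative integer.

Step 1: insert x at [5, 14] -> counters=[0,0,0,0,0,1,0,0,0,0,0,0,0,0,1,0,0,0,0,0,0,0,0,0,0,0,0,0,0,0,0,0,0,0,0]
Step 2: insert fw at [13, 33] -> counters=[0,0,0,0,0,1,0,0,0,0,0,0,0,1,1,0,0,0,0,0,0,0,0,0,0,0,0,0,0,0,0,0,0,1,0]
Step 3: insert xsq at [21, 30] -> counters=[0,0,0,0,0,1,0,0,0,0,0,0,0,1,1,0,0,0,0,0,0,1,0,0,0,0,0,0,0,0,1,0,0,1,0]
Step 4: insert rq at [22, 31] -> counters=[0,0,0,0,0,1,0,0,0,0,0,0,0,1,1,0,0,0,0,0,0,1,1,0,0,0,0,0,0,0,1,1,0,1,0]
Step 5: insert p at [10, 24] -> counters=[0,0,0,0,0,1,0,0,0,0,1,0,0,1,1,0,0,0,0,0,0,1,1,0,1,0,0,0,0,0,1,1,0,1,0]
Step 6: insert q at [0, 17] -> counters=[1,0,0,0,0,1,0,0,0,0,1,0,0,1,1,0,0,1,0,0,0,1,1,0,1,0,0,0,0,0,1,1,0,1,0]
Step 7: insert p at [10, 24] -> counters=[1,0,0,0,0,1,0,0,0,0,2,0,0,1,1,0,0,1,0,0,0,1,1,0,2,0,0,0,0,0,1,1,0,1,0]
Step 8: delete rq at [22, 31] -> counters=[1,0,0,0,0,1,0,0,0,0,2,0,0,1,1,0,0,1,0,0,0,1,0,0,2,0,0,0,0,0,1,0,0,1,0]
Step 9: insert q at [0, 17] -> counters=[2,0,0,0,0,1,0,0,0,0,2,0,0,1,1,0,0,2,0,0,0,1,0,0,2,0,0,0,0,0,1,0,0,1,0]
Step 10: insert xsq at [21, 30] -> counters=[2,0,0,0,0,1,0,0,0,0,2,0,0,1,1,0,0,2,0,0,0,2,0,0,2,0,0,0,0,0,2,0,0,1,0]
Step 11: delete fw at [13, 33] -> counters=[2,0,0,0,0,1,0,0,0,0,2,0,0,0,1,0,0,2,0,0,0,2,0,0,2,0,0,0,0,0,2,0,0,0,0]
Step 12: insert fw at [13, 33] -> counters=[2,0,0,0,0,1,0,0,0,0,2,0,0,1,1,0,0,2,0,0,0,2,0,0,2,0,0,0,0,0,2,0,0,1,0]
Step 13: delete p at [10, 24] -> counters=[2,0,0,0,0,1,0,0,0,0,1,0,0,1,1,0,0,2,0,0,0,2,0,0,1,0,0,0,0,0,2,0,0,1,0]
Step 14: insert q at [0, 17] -> counters=[3,0,0,0,0,1,0,0,0,0,1,0,0,1,1,0,0,3,0,0,0,2,0,0,1,0,0,0,0,0,2,0,0,1,0]
Step 15: insert x at [5, 14] -> counters=[3,0,0,0,0,2,0,0,0,0,1,0,0,1,2,0,0,3,0,0,0,2,0,0,1,0,0,0,0,0,2,0,0,1,0]
Final counters=[3,0,0,0,0,2,0,0,0,0,1,0,0,1,2,0,0,3,0,0,0,2,0,0,1,0,0,0,0,0,2,0,0,1,0] -> counters[17]=3

Answer: 3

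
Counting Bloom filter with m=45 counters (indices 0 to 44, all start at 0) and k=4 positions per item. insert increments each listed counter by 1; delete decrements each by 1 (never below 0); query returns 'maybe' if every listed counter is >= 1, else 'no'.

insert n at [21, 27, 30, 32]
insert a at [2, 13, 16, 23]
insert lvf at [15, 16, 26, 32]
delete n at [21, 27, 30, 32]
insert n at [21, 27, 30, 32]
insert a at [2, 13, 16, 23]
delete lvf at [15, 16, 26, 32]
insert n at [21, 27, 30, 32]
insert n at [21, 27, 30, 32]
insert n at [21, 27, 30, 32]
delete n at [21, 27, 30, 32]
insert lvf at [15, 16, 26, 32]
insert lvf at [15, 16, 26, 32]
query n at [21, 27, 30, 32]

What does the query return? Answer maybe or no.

Answer: maybe

Derivation:
Step 1: insert n at [21, 27, 30, 32] -> counters=[0,0,0,0,0,0,0,0,0,0,0,0,0,0,0,0,0,0,0,0,0,1,0,0,0,0,0,1,0,0,1,0,1,0,0,0,0,0,0,0,0,0,0,0,0]
Step 2: insert a at [2, 13, 16, 23] -> counters=[0,0,1,0,0,0,0,0,0,0,0,0,0,1,0,0,1,0,0,0,0,1,0,1,0,0,0,1,0,0,1,0,1,0,0,0,0,0,0,0,0,0,0,0,0]
Step 3: insert lvf at [15, 16, 26, 32] -> counters=[0,0,1,0,0,0,0,0,0,0,0,0,0,1,0,1,2,0,0,0,0,1,0,1,0,0,1,1,0,0,1,0,2,0,0,0,0,0,0,0,0,0,0,0,0]
Step 4: delete n at [21, 27, 30, 32] -> counters=[0,0,1,0,0,0,0,0,0,0,0,0,0,1,0,1,2,0,0,0,0,0,0,1,0,0,1,0,0,0,0,0,1,0,0,0,0,0,0,0,0,0,0,0,0]
Step 5: insert n at [21, 27, 30, 32] -> counters=[0,0,1,0,0,0,0,0,0,0,0,0,0,1,0,1,2,0,0,0,0,1,0,1,0,0,1,1,0,0,1,0,2,0,0,0,0,0,0,0,0,0,0,0,0]
Step 6: insert a at [2, 13, 16, 23] -> counters=[0,0,2,0,0,0,0,0,0,0,0,0,0,2,0,1,3,0,0,0,0,1,0,2,0,0,1,1,0,0,1,0,2,0,0,0,0,0,0,0,0,0,0,0,0]
Step 7: delete lvf at [15, 16, 26, 32] -> counters=[0,0,2,0,0,0,0,0,0,0,0,0,0,2,0,0,2,0,0,0,0,1,0,2,0,0,0,1,0,0,1,0,1,0,0,0,0,0,0,0,0,0,0,0,0]
Step 8: insert n at [21, 27, 30, 32] -> counters=[0,0,2,0,0,0,0,0,0,0,0,0,0,2,0,0,2,0,0,0,0,2,0,2,0,0,0,2,0,0,2,0,2,0,0,0,0,0,0,0,0,0,0,0,0]
Step 9: insert n at [21, 27, 30, 32] -> counters=[0,0,2,0,0,0,0,0,0,0,0,0,0,2,0,0,2,0,0,0,0,3,0,2,0,0,0,3,0,0,3,0,3,0,0,0,0,0,0,0,0,0,0,0,0]
Step 10: insert n at [21, 27, 30, 32] -> counters=[0,0,2,0,0,0,0,0,0,0,0,0,0,2,0,0,2,0,0,0,0,4,0,2,0,0,0,4,0,0,4,0,4,0,0,0,0,0,0,0,0,0,0,0,0]
Step 11: delete n at [21, 27, 30, 32] -> counters=[0,0,2,0,0,0,0,0,0,0,0,0,0,2,0,0,2,0,0,0,0,3,0,2,0,0,0,3,0,0,3,0,3,0,0,0,0,0,0,0,0,0,0,0,0]
Step 12: insert lvf at [15, 16, 26, 32] -> counters=[0,0,2,0,0,0,0,0,0,0,0,0,0,2,0,1,3,0,0,0,0,3,0,2,0,0,1,3,0,0,3,0,4,0,0,0,0,0,0,0,0,0,0,0,0]
Step 13: insert lvf at [15, 16, 26, 32] -> counters=[0,0,2,0,0,0,0,0,0,0,0,0,0,2,0,2,4,0,0,0,0,3,0,2,0,0,2,3,0,0,3,0,5,0,0,0,0,0,0,0,0,0,0,0,0]
Query n: check counters[21]=3 counters[27]=3 counters[30]=3 counters[32]=5 -> maybe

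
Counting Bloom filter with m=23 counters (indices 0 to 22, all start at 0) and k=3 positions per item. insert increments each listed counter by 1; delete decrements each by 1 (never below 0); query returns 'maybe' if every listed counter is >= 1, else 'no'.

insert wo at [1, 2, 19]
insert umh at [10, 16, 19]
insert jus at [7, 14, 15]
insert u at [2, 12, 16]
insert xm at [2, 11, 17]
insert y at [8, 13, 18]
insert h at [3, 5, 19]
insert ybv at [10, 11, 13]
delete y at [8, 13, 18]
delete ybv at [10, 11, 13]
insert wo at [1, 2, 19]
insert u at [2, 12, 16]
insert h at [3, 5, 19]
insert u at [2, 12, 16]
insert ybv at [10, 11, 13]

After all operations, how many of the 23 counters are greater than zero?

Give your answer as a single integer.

Answer: 14

Derivation:
Step 1: insert wo at [1, 2, 19] -> counters=[0,1,1,0,0,0,0,0,0,0,0,0,0,0,0,0,0,0,0,1,0,0,0]
Step 2: insert umh at [10, 16, 19] -> counters=[0,1,1,0,0,0,0,0,0,0,1,0,0,0,0,0,1,0,0,2,0,0,0]
Step 3: insert jus at [7, 14, 15] -> counters=[0,1,1,0,0,0,0,1,0,0,1,0,0,0,1,1,1,0,0,2,0,0,0]
Step 4: insert u at [2, 12, 16] -> counters=[0,1,2,0,0,0,0,1,0,0,1,0,1,0,1,1,2,0,0,2,0,0,0]
Step 5: insert xm at [2, 11, 17] -> counters=[0,1,3,0,0,0,0,1,0,0,1,1,1,0,1,1,2,1,0,2,0,0,0]
Step 6: insert y at [8, 13, 18] -> counters=[0,1,3,0,0,0,0,1,1,0,1,1,1,1,1,1,2,1,1,2,0,0,0]
Step 7: insert h at [3, 5, 19] -> counters=[0,1,3,1,0,1,0,1,1,0,1,1,1,1,1,1,2,1,1,3,0,0,0]
Step 8: insert ybv at [10, 11, 13] -> counters=[0,1,3,1,0,1,0,1,1,0,2,2,1,2,1,1,2,1,1,3,0,0,0]
Step 9: delete y at [8, 13, 18] -> counters=[0,1,3,1,0,1,0,1,0,0,2,2,1,1,1,1,2,1,0,3,0,0,0]
Step 10: delete ybv at [10, 11, 13] -> counters=[0,1,3,1,0,1,0,1,0,0,1,1,1,0,1,1,2,1,0,3,0,0,0]
Step 11: insert wo at [1, 2, 19] -> counters=[0,2,4,1,0,1,0,1,0,0,1,1,1,0,1,1,2,1,0,4,0,0,0]
Step 12: insert u at [2, 12, 16] -> counters=[0,2,5,1,0,1,0,1,0,0,1,1,2,0,1,1,3,1,0,4,0,0,0]
Step 13: insert h at [3, 5, 19] -> counters=[0,2,5,2,0,2,0,1,0,0,1,1,2,0,1,1,3,1,0,5,0,0,0]
Step 14: insert u at [2, 12, 16] -> counters=[0,2,6,2,0,2,0,1,0,0,1,1,3,0,1,1,4,1,0,5,0,0,0]
Step 15: insert ybv at [10, 11, 13] -> counters=[0,2,6,2,0,2,0,1,0,0,2,2,3,1,1,1,4,1,0,5,0,0,0]
Final counters=[0,2,6,2,0,2,0,1,0,0,2,2,3,1,1,1,4,1,0,5,0,0,0] -> 14 nonzero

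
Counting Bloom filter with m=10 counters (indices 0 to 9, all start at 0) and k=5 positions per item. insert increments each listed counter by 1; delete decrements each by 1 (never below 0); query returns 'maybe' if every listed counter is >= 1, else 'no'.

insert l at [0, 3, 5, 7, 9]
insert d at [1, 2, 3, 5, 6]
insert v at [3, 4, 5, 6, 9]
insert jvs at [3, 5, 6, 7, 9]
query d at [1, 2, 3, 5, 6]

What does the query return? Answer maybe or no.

Answer: maybe

Derivation:
Step 1: insert l at [0, 3, 5, 7, 9] -> counters=[1,0,0,1,0,1,0,1,0,1]
Step 2: insert d at [1, 2, 3, 5, 6] -> counters=[1,1,1,2,0,2,1,1,0,1]
Step 3: insert v at [3, 4, 5, 6, 9] -> counters=[1,1,1,3,1,3,2,1,0,2]
Step 4: insert jvs at [3, 5, 6, 7, 9] -> counters=[1,1,1,4,1,4,3,2,0,3]
Query d: check counters[1]=1 counters[2]=1 counters[3]=4 counters[5]=4 counters[6]=3 -> maybe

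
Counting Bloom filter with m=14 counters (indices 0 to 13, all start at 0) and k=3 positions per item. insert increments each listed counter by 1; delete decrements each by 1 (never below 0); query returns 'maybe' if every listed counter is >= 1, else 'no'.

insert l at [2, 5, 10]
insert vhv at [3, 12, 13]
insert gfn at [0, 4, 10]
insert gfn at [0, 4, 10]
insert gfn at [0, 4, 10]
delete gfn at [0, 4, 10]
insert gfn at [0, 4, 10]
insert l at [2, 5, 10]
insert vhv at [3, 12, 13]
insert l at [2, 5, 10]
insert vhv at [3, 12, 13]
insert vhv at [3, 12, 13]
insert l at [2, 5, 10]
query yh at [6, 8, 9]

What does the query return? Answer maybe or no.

Answer: no

Derivation:
Step 1: insert l at [2, 5, 10] -> counters=[0,0,1,0,0,1,0,0,0,0,1,0,0,0]
Step 2: insert vhv at [3, 12, 13] -> counters=[0,0,1,1,0,1,0,0,0,0,1,0,1,1]
Step 3: insert gfn at [0, 4, 10] -> counters=[1,0,1,1,1,1,0,0,0,0,2,0,1,1]
Step 4: insert gfn at [0, 4, 10] -> counters=[2,0,1,1,2,1,0,0,0,0,3,0,1,1]
Step 5: insert gfn at [0, 4, 10] -> counters=[3,0,1,1,3,1,0,0,0,0,4,0,1,1]
Step 6: delete gfn at [0, 4, 10] -> counters=[2,0,1,1,2,1,0,0,0,0,3,0,1,1]
Step 7: insert gfn at [0, 4, 10] -> counters=[3,0,1,1,3,1,0,0,0,0,4,0,1,1]
Step 8: insert l at [2, 5, 10] -> counters=[3,0,2,1,3,2,0,0,0,0,5,0,1,1]
Step 9: insert vhv at [3, 12, 13] -> counters=[3,0,2,2,3,2,0,0,0,0,5,0,2,2]
Step 10: insert l at [2, 5, 10] -> counters=[3,0,3,2,3,3,0,0,0,0,6,0,2,2]
Step 11: insert vhv at [3, 12, 13] -> counters=[3,0,3,3,3,3,0,0,0,0,6,0,3,3]
Step 12: insert vhv at [3, 12, 13] -> counters=[3,0,3,4,3,3,0,0,0,0,6,0,4,4]
Step 13: insert l at [2, 5, 10] -> counters=[3,0,4,4,3,4,0,0,0,0,7,0,4,4]
Query yh: check counters[6]=0 counters[8]=0 counters[9]=0 -> no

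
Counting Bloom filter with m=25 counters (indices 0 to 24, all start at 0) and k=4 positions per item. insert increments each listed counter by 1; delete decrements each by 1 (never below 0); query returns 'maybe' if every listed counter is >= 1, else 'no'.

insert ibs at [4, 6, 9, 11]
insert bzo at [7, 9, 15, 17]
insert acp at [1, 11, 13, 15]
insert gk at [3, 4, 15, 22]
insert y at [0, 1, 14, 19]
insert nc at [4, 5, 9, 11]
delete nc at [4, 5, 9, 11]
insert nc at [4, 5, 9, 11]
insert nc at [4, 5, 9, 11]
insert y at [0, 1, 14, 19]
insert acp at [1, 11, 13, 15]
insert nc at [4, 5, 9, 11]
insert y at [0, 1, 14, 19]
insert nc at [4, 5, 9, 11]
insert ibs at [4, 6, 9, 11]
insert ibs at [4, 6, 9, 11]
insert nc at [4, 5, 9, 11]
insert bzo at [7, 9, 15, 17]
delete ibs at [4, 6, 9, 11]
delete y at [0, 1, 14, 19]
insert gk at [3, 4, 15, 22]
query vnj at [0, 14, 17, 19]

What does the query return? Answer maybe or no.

Answer: maybe

Derivation:
Step 1: insert ibs at [4, 6, 9, 11] -> counters=[0,0,0,0,1,0,1,0,0,1,0,1,0,0,0,0,0,0,0,0,0,0,0,0,0]
Step 2: insert bzo at [7, 9, 15, 17] -> counters=[0,0,0,0,1,0,1,1,0,2,0,1,0,0,0,1,0,1,0,0,0,0,0,0,0]
Step 3: insert acp at [1, 11, 13, 15] -> counters=[0,1,0,0,1,0,1,1,0,2,0,2,0,1,0,2,0,1,0,0,0,0,0,0,0]
Step 4: insert gk at [3, 4, 15, 22] -> counters=[0,1,0,1,2,0,1,1,0,2,0,2,0,1,0,3,0,1,0,0,0,0,1,0,0]
Step 5: insert y at [0, 1, 14, 19] -> counters=[1,2,0,1,2,0,1,1,0,2,0,2,0,1,1,3,0,1,0,1,0,0,1,0,0]
Step 6: insert nc at [4, 5, 9, 11] -> counters=[1,2,0,1,3,1,1,1,0,3,0,3,0,1,1,3,0,1,0,1,0,0,1,0,0]
Step 7: delete nc at [4, 5, 9, 11] -> counters=[1,2,0,1,2,0,1,1,0,2,0,2,0,1,1,3,0,1,0,1,0,0,1,0,0]
Step 8: insert nc at [4, 5, 9, 11] -> counters=[1,2,0,1,3,1,1,1,0,3,0,3,0,1,1,3,0,1,0,1,0,0,1,0,0]
Step 9: insert nc at [4, 5, 9, 11] -> counters=[1,2,0,1,4,2,1,1,0,4,0,4,0,1,1,3,0,1,0,1,0,0,1,0,0]
Step 10: insert y at [0, 1, 14, 19] -> counters=[2,3,0,1,4,2,1,1,0,4,0,4,0,1,2,3,0,1,0,2,0,0,1,0,0]
Step 11: insert acp at [1, 11, 13, 15] -> counters=[2,4,0,1,4,2,1,1,0,4,0,5,0,2,2,4,0,1,0,2,0,0,1,0,0]
Step 12: insert nc at [4, 5, 9, 11] -> counters=[2,4,0,1,5,3,1,1,0,5,0,6,0,2,2,4,0,1,0,2,0,0,1,0,0]
Step 13: insert y at [0, 1, 14, 19] -> counters=[3,5,0,1,5,3,1,1,0,5,0,6,0,2,3,4,0,1,0,3,0,0,1,0,0]
Step 14: insert nc at [4, 5, 9, 11] -> counters=[3,5,0,1,6,4,1,1,0,6,0,7,0,2,3,4,0,1,0,3,0,0,1,0,0]
Step 15: insert ibs at [4, 6, 9, 11] -> counters=[3,5,0,1,7,4,2,1,0,7,0,8,0,2,3,4,0,1,0,3,0,0,1,0,0]
Step 16: insert ibs at [4, 6, 9, 11] -> counters=[3,5,0,1,8,4,3,1,0,8,0,9,0,2,3,4,0,1,0,3,0,0,1,0,0]
Step 17: insert nc at [4, 5, 9, 11] -> counters=[3,5,0,1,9,5,3,1,0,9,0,10,0,2,3,4,0,1,0,3,0,0,1,0,0]
Step 18: insert bzo at [7, 9, 15, 17] -> counters=[3,5,0,1,9,5,3,2,0,10,0,10,0,2,3,5,0,2,0,3,0,0,1,0,0]
Step 19: delete ibs at [4, 6, 9, 11] -> counters=[3,5,0,1,8,5,2,2,0,9,0,9,0,2,3,5,0,2,0,3,0,0,1,0,0]
Step 20: delete y at [0, 1, 14, 19] -> counters=[2,4,0,1,8,5,2,2,0,9,0,9,0,2,2,5,0,2,0,2,0,0,1,0,0]
Step 21: insert gk at [3, 4, 15, 22] -> counters=[2,4,0,2,9,5,2,2,0,9,0,9,0,2,2,6,0,2,0,2,0,0,2,0,0]
Query vnj: check counters[0]=2 counters[14]=2 counters[17]=2 counters[19]=2 -> maybe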